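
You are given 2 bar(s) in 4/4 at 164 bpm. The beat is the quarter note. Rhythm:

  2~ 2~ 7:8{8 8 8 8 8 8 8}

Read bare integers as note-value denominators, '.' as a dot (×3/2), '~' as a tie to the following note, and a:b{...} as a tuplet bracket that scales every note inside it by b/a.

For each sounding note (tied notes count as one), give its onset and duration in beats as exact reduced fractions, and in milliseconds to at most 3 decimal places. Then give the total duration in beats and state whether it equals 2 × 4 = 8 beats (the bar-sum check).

1) 0.0ms=0b +1672.474ms=32/7b
2) 1672.474ms=32/7b +209.059ms=4/7b
3) 1881.533ms=36/7b +209.059ms=4/7b
4) 2090.592ms=40/7b +209.059ms=4/7b
5) 2299.652ms=44/7b +209.059ms=4/7b
6) 2508.711ms=48/7b +209.059ms=4/7b
7) 2717.77ms=52/7b +209.059ms=4/7b
Σ=8b of 8 (164bpm 4/4) — PASS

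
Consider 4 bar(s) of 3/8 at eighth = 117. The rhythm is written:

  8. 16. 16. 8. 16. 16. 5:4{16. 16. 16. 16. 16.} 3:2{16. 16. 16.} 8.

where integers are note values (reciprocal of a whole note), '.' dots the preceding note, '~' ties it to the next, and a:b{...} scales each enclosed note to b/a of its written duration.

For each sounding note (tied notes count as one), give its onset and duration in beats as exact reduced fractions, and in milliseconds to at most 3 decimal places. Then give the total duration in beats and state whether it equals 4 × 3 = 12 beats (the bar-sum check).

1) 0.0ms=0b +769.231ms=3/2b
2) 769.231ms=3/2b +384.615ms=3/4b
3) 1153.846ms=9/4b +384.615ms=3/4b
4) 1538.462ms=3b +769.231ms=3/2b
5) 2307.692ms=9/2b +384.615ms=3/4b
6) 2692.308ms=21/4b +384.615ms=3/4b
7) 3076.923ms=6b +307.692ms=3/5b
8) 3384.615ms=33/5b +307.692ms=3/5b
9) 3692.308ms=36/5b +307.692ms=3/5b
10) 4000.0ms=39/5b +307.692ms=3/5b
11) 4307.692ms=42/5b +307.692ms=3/5b
12) 4615.385ms=9b +256.41ms=1/2b
13) 4871.795ms=19/2b +256.41ms=1/2b
14) 5128.205ms=10b +256.41ms=1/2b
15) 5384.615ms=21/2b +769.231ms=3/2b
Σ=12b of 12 (117bpm 3/8) — PASS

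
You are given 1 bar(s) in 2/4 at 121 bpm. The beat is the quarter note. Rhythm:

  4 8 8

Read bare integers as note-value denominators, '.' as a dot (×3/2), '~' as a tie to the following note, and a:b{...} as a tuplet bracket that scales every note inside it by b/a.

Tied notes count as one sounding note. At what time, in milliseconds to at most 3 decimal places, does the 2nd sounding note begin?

note 2 onset = 1b = 495.868ms

1. 0.0ms @ 0 + 495.868ms (1)
2. 495.868ms @ 1 + 247.934ms (1/2)
3. 743.802ms @ 3/2 + 247.934ms (1/2)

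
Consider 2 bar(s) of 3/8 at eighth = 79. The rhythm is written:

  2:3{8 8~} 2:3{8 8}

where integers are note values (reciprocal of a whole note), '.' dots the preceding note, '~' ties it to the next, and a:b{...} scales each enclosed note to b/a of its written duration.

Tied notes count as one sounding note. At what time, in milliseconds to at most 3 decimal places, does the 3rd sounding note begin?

note 3 onset = 9/2b = 3417.722ms

1. 0.0ms @ 0 + 1139.241ms (3/2)
2. 1139.241ms @ 3/2 + 2278.481ms (3)
3. 3417.722ms @ 9/2 + 1139.241ms (3/2)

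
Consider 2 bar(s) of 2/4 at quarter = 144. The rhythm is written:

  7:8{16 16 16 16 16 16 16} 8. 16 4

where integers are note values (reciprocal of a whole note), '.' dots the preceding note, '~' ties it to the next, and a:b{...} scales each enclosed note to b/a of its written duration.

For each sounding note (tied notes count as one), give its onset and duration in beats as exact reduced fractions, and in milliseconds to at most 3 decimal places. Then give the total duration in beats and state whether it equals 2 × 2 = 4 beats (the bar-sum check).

1) 0.0ms=0b +119.048ms=2/7b
2) 119.048ms=2/7b +119.048ms=2/7b
3) 238.095ms=4/7b +119.048ms=2/7b
4) 357.143ms=6/7b +119.048ms=2/7b
5) 476.19ms=8/7b +119.048ms=2/7b
6) 595.238ms=10/7b +119.048ms=2/7b
7) 714.286ms=12/7b +119.048ms=2/7b
8) 833.333ms=2b +312.5ms=3/4b
9) 1145.833ms=11/4b +104.167ms=1/4b
10) 1250.0ms=3b +416.667ms=1b
Σ=4b of 4 (144bpm 2/4) — PASS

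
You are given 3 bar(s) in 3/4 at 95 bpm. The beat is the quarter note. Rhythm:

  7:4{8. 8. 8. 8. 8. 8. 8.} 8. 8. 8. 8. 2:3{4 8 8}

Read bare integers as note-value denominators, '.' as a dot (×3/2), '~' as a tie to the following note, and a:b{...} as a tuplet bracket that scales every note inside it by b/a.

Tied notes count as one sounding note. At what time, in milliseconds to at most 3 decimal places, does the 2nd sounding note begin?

note 2 onset = 3/7b = 270.677ms

1. 0.0ms @ 0 + 270.677ms (3/7)
2. 270.677ms @ 3/7 + 270.677ms (3/7)
3. 541.353ms @ 6/7 + 270.677ms (3/7)
4. 812.03ms @ 9/7 + 270.677ms (3/7)
5. 1082.707ms @ 12/7 + 270.677ms (3/7)
6. 1353.383ms @ 15/7 + 270.677ms (3/7)
7. 1624.06ms @ 18/7 + 270.677ms (3/7)
8. 1894.737ms @ 3 + 473.684ms (3/4)
9. 2368.421ms @ 15/4 + 473.684ms (3/4)
10. 2842.105ms @ 9/2 + 473.684ms (3/4)
11. 3315.789ms @ 21/4 + 473.684ms (3/4)
12. 3789.474ms @ 6 + 947.368ms (3/2)
13. 4736.842ms @ 15/2 + 473.684ms (3/4)
14. 5210.526ms @ 33/4 + 473.684ms (3/4)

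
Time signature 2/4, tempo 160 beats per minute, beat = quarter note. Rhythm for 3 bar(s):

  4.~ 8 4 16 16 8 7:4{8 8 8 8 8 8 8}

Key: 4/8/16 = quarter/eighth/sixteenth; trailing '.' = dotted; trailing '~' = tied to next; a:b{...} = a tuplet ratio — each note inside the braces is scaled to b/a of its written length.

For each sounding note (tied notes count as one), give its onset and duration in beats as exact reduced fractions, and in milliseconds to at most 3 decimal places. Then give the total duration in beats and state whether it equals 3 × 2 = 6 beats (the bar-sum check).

1) 0.0ms=0b +750.0ms=2b
2) 750.0ms=2b +375.0ms=1b
3) 1125.0ms=3b +93.75ms=1/4b
4) 1218.75ms=13/4b +93.75ms=1/4b
5) 1312.5ms=7/2b +187.5ms=1/2b
6) 1500.0ms=4b +107.143ms=2/7b
7) 1607.143ms=30/7b +107.143ms=2/7b
8) 1714.286ms=32/7b +107.143ms=2/7b
9) 1821.429ms=34/7b +107.143ms=2/7b
10) 1928.571ms=36/7b +107.143ms=2/7b
11) 2035.714ms=38/7b +107.143ms=2/7b
12) 2142.857ms=40/7b +107.143ms=2/7b
Σ=6b of 6 (160bpm 2/4) — PASS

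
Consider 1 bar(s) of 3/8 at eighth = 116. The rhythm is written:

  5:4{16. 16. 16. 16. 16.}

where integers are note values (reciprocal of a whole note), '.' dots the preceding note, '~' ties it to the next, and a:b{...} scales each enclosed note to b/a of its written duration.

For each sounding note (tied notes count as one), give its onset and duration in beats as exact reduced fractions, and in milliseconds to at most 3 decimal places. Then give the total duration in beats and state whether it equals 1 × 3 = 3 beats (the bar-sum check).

1) 0.0ms=0b +310.345ms=3/5b
2) 310.345ms=3/5b +310.345ms=3/5b
3) 620.69ms=6/5b +310.345ms=3/5b
4) 931.034ms=9/5b +310.345ms=3/5b
5) 1241.379ms=12/5b +310.345ms=3/5b
Σ=3b of 3 (116bpm 3/8) — PASS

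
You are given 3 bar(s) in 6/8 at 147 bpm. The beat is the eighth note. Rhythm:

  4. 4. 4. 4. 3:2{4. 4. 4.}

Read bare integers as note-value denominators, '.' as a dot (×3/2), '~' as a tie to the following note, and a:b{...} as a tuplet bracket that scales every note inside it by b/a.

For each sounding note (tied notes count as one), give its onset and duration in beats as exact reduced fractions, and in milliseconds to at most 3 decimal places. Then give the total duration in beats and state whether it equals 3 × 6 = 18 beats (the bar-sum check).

1) 0.0ms=0b +1224.49ms=3b
2) 1224.49ms=3b +1224.49ms=3b
3) 2448.98ms=6b +1224.49ms=3b
4) 3673.469ms=9b +1224.49ms=3b
5) 4897.959ms=12b +816.327ms=2b
6) 5714.286ms=14b +816.327ms=2b
7) 6530.612ms=16b +816.327ms=2b
Σ=18b of 18 (147bpm 6/8) — PASS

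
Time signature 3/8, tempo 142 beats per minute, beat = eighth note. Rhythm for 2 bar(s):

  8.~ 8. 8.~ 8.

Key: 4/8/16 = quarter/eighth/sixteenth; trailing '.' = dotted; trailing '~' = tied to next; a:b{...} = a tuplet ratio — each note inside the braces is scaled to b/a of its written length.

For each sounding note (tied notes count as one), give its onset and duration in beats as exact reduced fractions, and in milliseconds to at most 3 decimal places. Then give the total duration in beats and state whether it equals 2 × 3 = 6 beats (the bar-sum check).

1) 0.0ms=0b +1267.606ms=3b
2) 1267.606ms=3b +1267.606ms=3b
Σ=6b of 6 (142bpm 3/8) — PASS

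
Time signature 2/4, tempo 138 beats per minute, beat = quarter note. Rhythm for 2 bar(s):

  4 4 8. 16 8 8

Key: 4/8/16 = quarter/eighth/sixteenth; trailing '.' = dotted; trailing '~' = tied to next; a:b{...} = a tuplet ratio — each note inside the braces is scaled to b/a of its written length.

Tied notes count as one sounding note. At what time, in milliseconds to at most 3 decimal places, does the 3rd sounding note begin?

1. 0.0ms @ 0 + 434.783ms (1)
2. 434.783ms @ 1 + 434.783ms (1)
3. 869.565ms @ 2 + 326.087ms (3/4)
4. 1195.652ms @ 11/4 + 108.696ms (1/4)
5. 1304.348ms @ 3 + 217.391ms (1/2)
6. 1521.739ms @ 7/2 + 217.391ms (1/2)

note 3 onset = 2b = 869.565ms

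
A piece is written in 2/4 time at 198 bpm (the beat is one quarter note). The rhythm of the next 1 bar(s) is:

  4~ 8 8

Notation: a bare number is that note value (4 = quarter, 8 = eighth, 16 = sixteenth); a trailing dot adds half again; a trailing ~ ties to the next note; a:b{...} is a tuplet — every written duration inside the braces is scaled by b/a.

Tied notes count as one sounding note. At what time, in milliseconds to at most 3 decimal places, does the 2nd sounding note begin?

1. 0.0ms @ 0 + 454.545ms (3/2)
2. 454.545ms @ 3/2 + 151.515ms (1/2)

note 2 onset = 3/2b = 454.545ms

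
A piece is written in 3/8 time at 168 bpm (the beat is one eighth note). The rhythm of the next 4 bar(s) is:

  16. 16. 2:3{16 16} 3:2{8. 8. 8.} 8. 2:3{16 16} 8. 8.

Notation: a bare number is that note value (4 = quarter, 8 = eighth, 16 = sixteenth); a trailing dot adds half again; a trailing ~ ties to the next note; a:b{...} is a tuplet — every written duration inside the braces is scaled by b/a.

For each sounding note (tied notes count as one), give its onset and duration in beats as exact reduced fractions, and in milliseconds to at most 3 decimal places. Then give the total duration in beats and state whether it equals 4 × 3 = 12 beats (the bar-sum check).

1) 0.0ms=0b +267.857ms=3/4b
2) 267.857ms=3/4b +267.857ms=3/4b
3) 535.714ms=3/2b +267.857ms=3/4b
4) 803.571ms=9/4b +267.857ms=3/4b
5) 1071.429ms=3b +357.143ms=1b
6) 1428.571ms=4b +357.143ms=1b
7) 1785.714ms=5b +357.143ms=1b
8) 2142.857ms=6b +535.714ms=3/2b
9) 2678.571ms=15/2b +267.857ms=3/4b
10) 2946.429ms=33/4b +267.857ms=3/4b
11) 3214.286ms=9b +535.714ms=3/2b
12) 3750.0ms=21/2b +535.714ms=3/2b
Σ=12b of 12 (168bpm 3/8) — PASS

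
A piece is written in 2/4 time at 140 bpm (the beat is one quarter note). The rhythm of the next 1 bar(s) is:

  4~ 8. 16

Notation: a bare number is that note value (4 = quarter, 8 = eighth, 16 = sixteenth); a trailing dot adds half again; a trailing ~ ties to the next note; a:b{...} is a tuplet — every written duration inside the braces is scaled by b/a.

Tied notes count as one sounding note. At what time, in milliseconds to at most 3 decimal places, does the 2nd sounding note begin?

1. 0.0ms @ 0 + 750.0ms (7/4)
2. 750.0ms @ 7/4 + 107.143ms (1/4)

note 2 onset = 7/4b = 750.0ms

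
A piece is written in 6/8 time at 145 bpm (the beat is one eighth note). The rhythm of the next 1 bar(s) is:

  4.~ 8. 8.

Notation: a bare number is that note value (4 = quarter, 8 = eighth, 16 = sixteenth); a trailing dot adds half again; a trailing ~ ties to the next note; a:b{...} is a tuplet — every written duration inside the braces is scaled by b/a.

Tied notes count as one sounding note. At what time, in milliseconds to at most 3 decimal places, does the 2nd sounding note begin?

note 2 onset = 9/2b = 1862.069ms

1. 0.0ms @ 0 + 1862.069ms (9/2)
2. 1862.069ms @ 9/2 + 620.69ms (3/2)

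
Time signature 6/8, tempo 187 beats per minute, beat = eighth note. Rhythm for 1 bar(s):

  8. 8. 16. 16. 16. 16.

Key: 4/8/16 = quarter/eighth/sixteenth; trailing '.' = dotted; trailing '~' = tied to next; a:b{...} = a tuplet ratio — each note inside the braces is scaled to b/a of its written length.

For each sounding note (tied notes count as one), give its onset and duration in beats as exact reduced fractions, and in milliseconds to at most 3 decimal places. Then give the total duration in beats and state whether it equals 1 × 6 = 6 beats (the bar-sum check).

1) 0.0ms=0b +481.283ms=3/2b
2) 481.283ms=3/2b +481.283ms=3/2b
3) 962.567ms=3b +240.642ms=3/4b
4) 1203.209ms=15/4b +240.642ms=3/4b
5) 1443.85ms=9/2b +240.642ms=3/4b
6) 1684.492ms=21/4b +240.642ms=3/4b
Σ=6b of 6 (187bpm 6/8) — PASS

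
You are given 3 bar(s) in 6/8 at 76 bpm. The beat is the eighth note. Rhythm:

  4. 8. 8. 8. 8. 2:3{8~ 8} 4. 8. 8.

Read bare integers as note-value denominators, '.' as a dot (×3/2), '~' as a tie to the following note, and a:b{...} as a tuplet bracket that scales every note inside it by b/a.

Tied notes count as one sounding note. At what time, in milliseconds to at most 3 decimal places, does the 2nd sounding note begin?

note 2 onset = 3b = 2368.421ms

1. 0.0ms @ 0 + 2368.421ms (3)
2. 2368.421ms @ 3 + 1184.211ms (3/2)
3. 3552.632ms @ 9/2 + 1184.211ms (3/2)
4. 4736.842ms @ 6 + 1184.211ms (3/2)
5. 5921.053ms @ 15/2 + 1184.211ms (3/2)
6. 7105.263ms @ 9 + 2368.421ms (3)
7. 9473.684ms @ 12 + 2368.421ms (3)
8. 11842.105ms @ 15 + 1184.211ms (3/2)
9. 13026.316ms @ 33/2 + 1184.211ms (3/2)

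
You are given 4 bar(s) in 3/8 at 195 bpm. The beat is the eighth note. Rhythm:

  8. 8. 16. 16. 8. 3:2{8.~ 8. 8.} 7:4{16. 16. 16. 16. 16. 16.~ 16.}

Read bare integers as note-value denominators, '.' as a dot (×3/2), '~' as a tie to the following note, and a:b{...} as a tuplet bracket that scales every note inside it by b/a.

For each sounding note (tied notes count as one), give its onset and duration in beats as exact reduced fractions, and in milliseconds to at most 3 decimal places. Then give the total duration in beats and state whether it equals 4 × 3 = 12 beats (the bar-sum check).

1) 0.0ms=0b +461.538ms=3/2b
2) 461.538ms=3/2b +461.538ms=3/2b
3) 923.077ms=3b +230.769ms=3/4b
4) 1153.846ms=15/4b +230.769ms=3/4b
5) 1384.615ms=9/2b +461.538ms=3/2b
6) 1846.154ms=6b +615.385ms=2b
7) 2461.538ms=8b +307.692ms=1b
8) 2769.231ms=9b +131.868ms=3/7b
9) 2901.099ms=66/7b +131.868ms=3/7b
10) 3032.967ms=69/7b +131.868ms=3/7b
11) 3164.835ms=72/7b +131.868ms=3/7b
12) 3296.703ms=75/7b +131.868ms=3/7b
13) 3428.571ms=78/7b +263.736ms=6/7b
Σ=12b of 12 (195bpm 3/8) — PASS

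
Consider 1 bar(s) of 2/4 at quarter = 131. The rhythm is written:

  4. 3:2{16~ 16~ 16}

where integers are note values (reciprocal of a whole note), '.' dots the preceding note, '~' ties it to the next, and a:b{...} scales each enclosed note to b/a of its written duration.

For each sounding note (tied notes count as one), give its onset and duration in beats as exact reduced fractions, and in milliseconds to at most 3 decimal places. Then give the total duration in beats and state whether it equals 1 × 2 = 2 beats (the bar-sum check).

1) 0.0ms=0b +687.023ms=3/2b
2) 687.023ms=3/2b +229.008ms=1/2b
Σ=2b of 2 (131bpm 2/4) — PASS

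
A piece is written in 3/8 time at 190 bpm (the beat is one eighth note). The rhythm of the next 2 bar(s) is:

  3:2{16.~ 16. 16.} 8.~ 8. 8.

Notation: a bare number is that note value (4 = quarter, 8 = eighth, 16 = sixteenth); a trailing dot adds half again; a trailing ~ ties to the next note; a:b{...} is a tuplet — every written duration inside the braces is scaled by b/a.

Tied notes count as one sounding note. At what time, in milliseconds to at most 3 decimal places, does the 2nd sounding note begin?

1. 0.0ms @ 0 + 315.789ms (1)
2. 315.789ms @ 1 + 157.895ms (1/2)
3. 473.684ms @ 3/2 + 947.368ms (3)
4. 1421.053ms @ 9/2 + 473.684ms (3/2)

note 2 onset = 1b = 315.789ms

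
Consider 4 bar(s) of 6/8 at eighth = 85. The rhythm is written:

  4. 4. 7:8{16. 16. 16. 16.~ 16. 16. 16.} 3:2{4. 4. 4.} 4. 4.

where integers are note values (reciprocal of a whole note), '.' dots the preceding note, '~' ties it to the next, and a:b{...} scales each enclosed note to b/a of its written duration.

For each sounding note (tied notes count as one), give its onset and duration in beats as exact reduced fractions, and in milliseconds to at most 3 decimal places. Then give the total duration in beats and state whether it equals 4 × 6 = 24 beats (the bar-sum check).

1) 0.0ms=0b +2117.647ms=3b
2) 2117.647ms=3b +2117.647ms=3b
3) 4235.294ms=6b +605.042ms=6/7b
4) 4840.336ms=48/7b +605.042ms=6/7b
5) 5445.378ms=54/7b +605.042ms=6/7b
6) 6050.42ms=60/7b +1210.084ms=12/7b
7) 7260.504ms=72/7b +605.042ms=6/7b
8) 7865.546ms=78/7b +605.042ms=6/7b
9) 8470.588ms=12b +1411.765ms=2b
10) 9882.353ms=14b +1411.765ms=2b
11) 11294.118ms=16b +1411.765ms=2b
12) 12705.882ms=18b +2117.647ms=3b
13) 14823.529ms=21b +2117.647ms=3b
Σ=24b of 24 (85bpm 6/8) — PASS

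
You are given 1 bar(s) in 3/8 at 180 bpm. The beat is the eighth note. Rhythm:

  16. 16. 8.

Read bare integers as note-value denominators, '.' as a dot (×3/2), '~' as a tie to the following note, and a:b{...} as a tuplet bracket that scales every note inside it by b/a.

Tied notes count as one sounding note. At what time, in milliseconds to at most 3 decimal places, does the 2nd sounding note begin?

1. 0.0ms @ 0 + 250.0ms (3/4)
2. 250.0ms @ 3/4 + 250.0ms (3/4)
3. 500.0ms @ 3/2 + 500.0ms (3/2)

note 2 onset = 3/4b = 250.0ms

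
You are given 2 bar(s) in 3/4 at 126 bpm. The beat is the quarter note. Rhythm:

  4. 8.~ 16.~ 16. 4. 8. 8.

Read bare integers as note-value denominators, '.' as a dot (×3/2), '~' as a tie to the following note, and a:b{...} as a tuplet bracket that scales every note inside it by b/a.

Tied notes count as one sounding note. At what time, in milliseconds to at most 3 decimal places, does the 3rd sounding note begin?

1. 0.0ms @ 0 + 714.286ms (3/2)
2. 714.286ms @ 3/2 + 714.286ms (3/2)
3. 1428.571ms @ 3 + 714.286ms (3/2)
4. 2142.857ms @ 9/2 + 357.143ms (3/4)
5. 2500.0ms @ 21/4 + 357.143ms (3/4)

note 3 onset = 3b = 1428.571ms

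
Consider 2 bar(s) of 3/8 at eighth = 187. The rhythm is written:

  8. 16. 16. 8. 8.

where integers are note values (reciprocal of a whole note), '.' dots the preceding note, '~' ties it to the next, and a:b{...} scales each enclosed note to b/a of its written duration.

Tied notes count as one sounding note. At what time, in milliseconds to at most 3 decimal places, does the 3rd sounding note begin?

1. 0.0ms @ 0 + 481.283ms (3/2)
2. 481.283ms @ 3/2 + 240.642ms (3/4)
3. 721.925ms @ 9/4 + 240.642ms (3/4)
4. 962.567ms @ 3 + 481.283ms (3/2)
5. 1443.85ms @ 9/2 + 481.283ms (3/2)

note 3 onset = 9/4b = 721.925ms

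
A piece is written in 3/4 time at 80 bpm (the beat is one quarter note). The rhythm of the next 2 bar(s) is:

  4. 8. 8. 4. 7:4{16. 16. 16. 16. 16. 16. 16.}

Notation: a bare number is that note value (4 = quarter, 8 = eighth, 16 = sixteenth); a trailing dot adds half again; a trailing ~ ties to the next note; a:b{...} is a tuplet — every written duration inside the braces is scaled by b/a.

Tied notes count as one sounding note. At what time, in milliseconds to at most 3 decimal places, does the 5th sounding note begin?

1. 0.0ms @ 0 + 1125.0ms (3/2)
2. 1125.0ms @ 3/2 + 562.5ms (3/4)
3. 1687.5ms @ 9/4 + 562.5ms (3/4)
4. 2250.0ms @ 3 + 1125.0ms (3/2)
5. 3375.0ms @ 9/2 + 160.714ms (3/14)
6. 3535.714ms @ 33/7 + 160.714ms (3/14)
7. 3696.429ms @ 69/14 + 160.714ms (3/14)
8. 3857.143ms @ 36/7 + 160.714ms (3/14)
9. 4017.857ms @ 75/14 + 160.714ms (3/14)
10. 4178.571ms @ 39/7 + 160.714ms (3/14)
11. 4339.286ms @ 81/14 + 160.714ms (3/14)

note 5 onset = 9/2b = 3375.0ms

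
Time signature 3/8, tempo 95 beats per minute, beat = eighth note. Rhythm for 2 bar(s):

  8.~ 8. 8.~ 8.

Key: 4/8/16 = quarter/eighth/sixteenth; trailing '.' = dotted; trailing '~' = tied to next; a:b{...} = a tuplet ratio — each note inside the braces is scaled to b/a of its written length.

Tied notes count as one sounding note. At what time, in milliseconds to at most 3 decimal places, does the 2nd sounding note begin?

1. 0.0ms @ 0 + 1894.737ms (3)
2. 1894.737ms @ 3 + 1894.737ms (3)

note 2 onset = 3b = 1894.737ms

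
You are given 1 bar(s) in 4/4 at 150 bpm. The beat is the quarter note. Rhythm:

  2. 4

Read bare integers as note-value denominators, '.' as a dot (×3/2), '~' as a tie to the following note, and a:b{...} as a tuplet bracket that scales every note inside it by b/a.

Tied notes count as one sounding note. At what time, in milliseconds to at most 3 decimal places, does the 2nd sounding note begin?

note 2 onset = 3b = 1200.0ms

1. 0.0ms @ 0 + 1200.0ms (3)
2. 1200.0ms @ 3 + 400.0ms (1)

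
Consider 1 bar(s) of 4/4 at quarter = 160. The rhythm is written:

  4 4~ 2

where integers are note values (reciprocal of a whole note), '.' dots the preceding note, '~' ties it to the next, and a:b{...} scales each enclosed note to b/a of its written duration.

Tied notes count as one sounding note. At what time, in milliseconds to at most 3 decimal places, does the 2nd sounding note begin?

note 2 onset = 1b = 375.0ms

1. 0.0ms @ 0 + 375.0ms (1)
2. 375.0ms @ 1 + 1125.0ms (3)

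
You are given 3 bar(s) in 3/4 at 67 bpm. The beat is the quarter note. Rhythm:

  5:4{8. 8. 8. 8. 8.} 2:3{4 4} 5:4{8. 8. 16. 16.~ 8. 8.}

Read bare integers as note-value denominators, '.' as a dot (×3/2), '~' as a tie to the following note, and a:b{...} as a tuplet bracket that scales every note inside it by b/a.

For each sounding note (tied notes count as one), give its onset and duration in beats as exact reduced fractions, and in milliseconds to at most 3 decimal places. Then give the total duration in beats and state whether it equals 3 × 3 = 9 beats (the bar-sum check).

1) 0.0ms=0b +537.313ms=3/5b
2) 537.313ms=3/5b +537.313ms=3/5b
3) 1074.627ms=6/5b +537.313ms=3/5b
4) 1611.94ms=9/5b +537.313ms=3/5b
5) 2149.254ms=12/5b +537.313ms=3/5b
6) 2686.567ms=3b +1343.284ms=3/2b
7) 4029.851ms=9/2b +1343.284ms=3/2b
8) 5373.134ms=6b +537.313ms=3/5b
9) 5910.448ms=33/5b +537.313ms=3/5b
10) 6447.761ms=36/5b +268.657ms=3/10b
11) 6716.418ms=15/2b +805.97ms=9/10b
12) 7522.388ms=42/5b +537.313ms=3/5b
Σ=9b of 9 (67bpm 3/4) — PASS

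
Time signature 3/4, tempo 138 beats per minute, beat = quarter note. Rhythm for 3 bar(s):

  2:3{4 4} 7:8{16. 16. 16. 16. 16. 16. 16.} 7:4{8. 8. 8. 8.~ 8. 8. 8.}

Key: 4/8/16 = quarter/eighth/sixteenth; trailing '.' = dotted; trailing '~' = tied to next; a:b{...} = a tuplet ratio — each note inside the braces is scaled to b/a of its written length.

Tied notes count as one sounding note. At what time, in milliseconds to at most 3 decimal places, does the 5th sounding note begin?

note 5 onset = 27/7b = 1677.019ms

1. 0.0ms @ 0 + 652.174ms (3/2)
2. 652.174ms @ 3/2 + 652.174ms (3/2)
3. 1304.348ms @ 3 + 186.335ms (3/7)
4. 1490.683ms @ 24/7 + 186.335ms (3/7)
5. 1677.019ms @ 27/7 + 186.335ms (3/7)
6. 1863.354ms @ 30/7 + 186.335ms (3/7)
7. 2049.689ms @ 33/7 + 186.335ms (3/7)
8. 2236.025ms @ 36/7 + 186.335ms (3/7)
9. 2422.36ms @ 39/7 + 186.335ms (3/7)
10. 2608.696ms @ 6 + 186.335ms (3/7)
11. 2795.031ms @ 45/7 + 186.335ms (3/7)
12. 2981.366ms @ 48/7 + 186.335ms (3/7)
13. 3167.702ms @ 51/7 + 372.671ms (6/7)
14. 3540.373ms @ 57/7 + 186.335ms (3/7)
15. 3726.708ms @ 60/7 + 186.335ms (3/7)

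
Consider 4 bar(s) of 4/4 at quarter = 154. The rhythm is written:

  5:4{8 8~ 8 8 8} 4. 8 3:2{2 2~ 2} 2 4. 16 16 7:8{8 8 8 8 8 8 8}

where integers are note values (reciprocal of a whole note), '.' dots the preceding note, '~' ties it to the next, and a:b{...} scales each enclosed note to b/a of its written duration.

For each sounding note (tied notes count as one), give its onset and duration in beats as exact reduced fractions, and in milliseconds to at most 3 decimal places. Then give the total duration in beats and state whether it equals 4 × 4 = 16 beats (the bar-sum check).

1) 0.0ms=0b +155.844ms=2/5b
2) 155.844ms=2/5b +311.688ms=4/5b
3) 467.532ms=6/5b +155.844ms=2/5b
4) 623.377ms=8/5b +155.844ms=2/5b
5) 779.221ms=2b +584.416ms=3/2b
6) 1363.636ms=7/2b +194.805ms=1/2b
7) 1558.442ms=4b +519.481ms=4/3b
8) 2077.922ms=16/3b +1038.961ms=8/3b
9) 3116.883ms=8b +779.221ms=2b
10) 3896.104ms=10b +584.416ms=3/2b
11) 4480.519ms=23/2b +97.403ms=1/4b
12) 4577.922ms=47/4b +97.403ms=1/4b
13) 4675.325ms=12b +222.635ms=4/7b
14) 4897.959ms=88/7b +222.635ms=4/7b
15) 5120.594ms=92/7b +222.635ms=4/7b
16) 5343.228ms=96/7b +222.635ms=4/7b
17) 5565.863ms=100/7b +222.635ms=4/7b
18) 5788.497ms=104/7b +222.635ms=4/7b
19) 6011.132ms=108/7b +222.635ms=4/7b
Σ=16b of 16 (154bpm 4/4) — PASS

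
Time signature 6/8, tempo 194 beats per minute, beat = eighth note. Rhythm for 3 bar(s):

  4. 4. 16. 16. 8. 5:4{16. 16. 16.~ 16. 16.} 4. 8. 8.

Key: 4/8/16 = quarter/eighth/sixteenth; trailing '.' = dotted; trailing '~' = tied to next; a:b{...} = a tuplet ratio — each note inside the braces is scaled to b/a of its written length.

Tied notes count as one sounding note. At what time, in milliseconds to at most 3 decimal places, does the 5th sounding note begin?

note 5 onset = 15/2b = 2319.588ms

1. 0.0ms @ 0 + 927.835ms (3)
2. 927.835ms @ 3 + 927.835ms (3)
3. 1855.67ms @ 6 + 231.959ms (3/4)
4. 2087.629ms @ 27/4 + 231.959ms (3/4)
5. 2319.588ms @ 15/2 + 463.918ms (3/2)
6. 2783.505ms @ 9 + 185.567ms (3/5)
7. 2969.072ms @ 48/5 + 185.567ms (3/5)
8. 3154.639ms @ 51/5 + 371.134ms (6/5)
9. 3525.773ms @ 57/5 + 185.567ms (3/5)
10. 3711.34ms @ 12 + 927.835ms (3)
11. 4639.175ms @ 15 + 463.918ms (3/2)
12. 5103.093ms @ 33/2 + 463.918ms (3/2)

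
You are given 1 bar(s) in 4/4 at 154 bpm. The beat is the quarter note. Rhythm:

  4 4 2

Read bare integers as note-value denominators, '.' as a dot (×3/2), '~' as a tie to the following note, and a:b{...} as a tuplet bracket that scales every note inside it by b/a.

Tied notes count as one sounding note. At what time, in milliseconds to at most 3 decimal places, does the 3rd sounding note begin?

note 3 onset = 2b = 779.221ms

1. 0.0ms @ 0 + 389.61ms (1)
2. 389.61ms @ 1 + 389.61ms (1)
3. 779.221ms @ 2 + 779.221ms (2)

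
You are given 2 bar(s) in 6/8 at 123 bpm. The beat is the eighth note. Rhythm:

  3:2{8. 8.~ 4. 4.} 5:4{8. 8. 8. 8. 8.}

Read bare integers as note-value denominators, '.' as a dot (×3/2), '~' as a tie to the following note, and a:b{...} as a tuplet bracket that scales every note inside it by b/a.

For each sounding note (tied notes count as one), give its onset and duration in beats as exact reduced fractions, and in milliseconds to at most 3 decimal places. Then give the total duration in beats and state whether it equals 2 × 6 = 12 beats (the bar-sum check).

1) 0.0ms=0b +487.805ms=1b
2) 487.805ms=1b +1463.415ms=3b
3) 1951.22ms=4b +975.61ms=2b
4) 2926.829ms=6b +585.366ms=6/5b
5) 3512.195ms=36/5b +585.366ms=6/5b
6) 4097.561ms=42/5b +585.366ms=6/5b
7) 4682.927ms=48/5b +585.366ms=6/5b
8) 5268.293ms=54/5b +585.366ms=6/5b
Σ=12b of 12 (123bpm 6/8) — PASS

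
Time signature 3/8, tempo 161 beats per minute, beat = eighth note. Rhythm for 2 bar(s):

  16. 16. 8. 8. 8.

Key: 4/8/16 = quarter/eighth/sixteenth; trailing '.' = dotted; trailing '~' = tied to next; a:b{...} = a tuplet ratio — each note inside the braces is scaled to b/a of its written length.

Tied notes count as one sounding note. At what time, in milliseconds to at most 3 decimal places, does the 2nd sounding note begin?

note 2 onset = 3/4b = 279.503ms

1. 0.0ms @ 0 + 279.503ms (3/4)
2. 279.503ms @ 3/4 + 279.503ms (3/4)
3. 559.006ms @ 3/2 + 559.006ms (3/2)
4. 1118.012ms @ 3 + 559.006ms (3/2)
5. 1677.019ms @ 9/2 + 559.006ms (3/2)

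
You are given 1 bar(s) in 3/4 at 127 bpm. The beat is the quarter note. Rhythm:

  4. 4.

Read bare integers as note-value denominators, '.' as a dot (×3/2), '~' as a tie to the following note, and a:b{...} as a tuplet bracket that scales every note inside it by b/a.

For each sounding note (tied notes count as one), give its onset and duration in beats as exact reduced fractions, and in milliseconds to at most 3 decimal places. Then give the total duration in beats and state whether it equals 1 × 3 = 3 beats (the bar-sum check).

1) 0.0ms=0b +708.661ms=3/2b
2) 708.661ms=3/2b +708.661ms=3/2b
Σ=3b of 3 (127bpm 3/4) — PASS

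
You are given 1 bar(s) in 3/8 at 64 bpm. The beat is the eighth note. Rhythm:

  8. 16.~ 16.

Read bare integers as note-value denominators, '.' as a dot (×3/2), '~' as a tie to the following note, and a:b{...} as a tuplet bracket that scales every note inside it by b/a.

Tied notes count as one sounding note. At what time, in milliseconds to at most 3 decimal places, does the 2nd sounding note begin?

note 2 onset = 3/2b = 1406.25ms

1. 0.0ms @ 0 + 1406.25ms (3/2)
2. 1406.25ms @ 3/2 + 1406.25ms (3/2)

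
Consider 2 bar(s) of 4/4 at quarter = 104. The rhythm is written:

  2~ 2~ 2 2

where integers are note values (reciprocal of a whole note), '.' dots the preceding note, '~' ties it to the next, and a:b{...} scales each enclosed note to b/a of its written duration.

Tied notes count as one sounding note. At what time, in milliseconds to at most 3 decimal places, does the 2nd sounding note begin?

1. 0.0ms @ 0 + 3461.538ms (6)
2. 3461.538ms @ 6 + 1153.846ms (2)

note 2 onset = 6b = 3461.538ms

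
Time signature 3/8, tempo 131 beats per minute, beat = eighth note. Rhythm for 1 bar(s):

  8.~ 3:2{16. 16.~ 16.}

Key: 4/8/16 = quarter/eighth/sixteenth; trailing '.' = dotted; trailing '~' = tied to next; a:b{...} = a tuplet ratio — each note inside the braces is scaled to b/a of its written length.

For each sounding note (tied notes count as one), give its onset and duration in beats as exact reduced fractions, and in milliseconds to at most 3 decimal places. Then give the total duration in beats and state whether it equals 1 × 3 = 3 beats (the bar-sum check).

1) 0.0ms=0b +916.031ms=2b
2) 916.031ms=2b +458.015ms=1b
Σ=3b of 3 (131bpm 3/8) — PASS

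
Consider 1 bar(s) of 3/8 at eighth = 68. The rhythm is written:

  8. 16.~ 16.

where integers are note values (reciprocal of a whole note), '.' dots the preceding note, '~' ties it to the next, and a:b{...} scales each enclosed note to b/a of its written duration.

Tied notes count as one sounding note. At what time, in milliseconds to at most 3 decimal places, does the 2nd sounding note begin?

1. 0.0ms @ 0 + 1323.529ms (3/2)
2. 1323.529ms @ 3/2 + 1323.529ms (3/2)

note 2 onset = 3/2b = 1323.529ms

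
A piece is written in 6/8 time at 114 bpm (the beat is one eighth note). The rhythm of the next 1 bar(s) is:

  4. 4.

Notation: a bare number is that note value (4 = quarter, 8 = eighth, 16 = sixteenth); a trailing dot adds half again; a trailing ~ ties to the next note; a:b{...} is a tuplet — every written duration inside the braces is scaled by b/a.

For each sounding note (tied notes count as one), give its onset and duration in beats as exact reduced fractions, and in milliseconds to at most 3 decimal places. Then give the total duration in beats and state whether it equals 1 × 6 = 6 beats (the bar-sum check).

1) 0.0ms=0b +1578.947ms=3b
2) 1578.947ms=3b +1578.947ms=3b
Σ=6b of 6 (114bpm 6/8) — PASS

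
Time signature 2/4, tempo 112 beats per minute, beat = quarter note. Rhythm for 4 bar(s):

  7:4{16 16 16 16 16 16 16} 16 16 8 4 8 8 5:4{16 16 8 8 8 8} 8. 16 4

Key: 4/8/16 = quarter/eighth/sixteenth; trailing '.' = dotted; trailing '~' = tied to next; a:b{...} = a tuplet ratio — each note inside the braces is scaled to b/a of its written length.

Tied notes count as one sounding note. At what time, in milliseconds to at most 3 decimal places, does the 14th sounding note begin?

1. 0.0ms @ 0 + 76.531ms (1/7)
2. 76.531ms @ 1/7 + 76.531ms (1/7)
3. 153.061ms @ 2/7 + 76.531ms (1/7)
4. 229.592ms @ 3/7 + 76.531ms (1/7)
5. 306.122ms @ 4/7 + 76.531ms (1/7)
6. 382.653ms @ 5/7 + 76.531ms (1/7)
7. 459.184ms @ 6/7 + 76.531ms (1/7)
8. 535.714ms @ 1 + 133.929ms (1/4)
9. 669.643ms @ 5/4 + 133.929ms (1/4)
10. 803.571ms @ 3/2 + 267.857ms (1/2)
11. 1071.429ms @ 2 + 535.714ms (1)
12. 1607.143ms @ 3 + 267.857ms (1/2)
13. 1875.0ms @ 7/2 + 267.857ms (1/2)
14. 2142.857ms @ 4 + 107.143ms (1/5)
15. 2250.0ms @ 21/5 + 107.143ms (1/5)
16. 2357.143ms @ 22/5 + 214.286ms (2/5)
17. 2571.429ms @ 24/5 + 214.286ms (2/5)
18. 2785.714ms @ 26/5 + 214.286ms (2/5)
19. 3000.0ms @ 28/5 + 214.286ms (2/5)
20. 3214.286ms @ 6 + 401.786ms (3/4)
21. 3616.071ms @ 27/4 + 133.929ms (1/4)
22. 3750.0ms @ 7 + 535.714ms (1)

note 14 onset = 4b = 2142.857ms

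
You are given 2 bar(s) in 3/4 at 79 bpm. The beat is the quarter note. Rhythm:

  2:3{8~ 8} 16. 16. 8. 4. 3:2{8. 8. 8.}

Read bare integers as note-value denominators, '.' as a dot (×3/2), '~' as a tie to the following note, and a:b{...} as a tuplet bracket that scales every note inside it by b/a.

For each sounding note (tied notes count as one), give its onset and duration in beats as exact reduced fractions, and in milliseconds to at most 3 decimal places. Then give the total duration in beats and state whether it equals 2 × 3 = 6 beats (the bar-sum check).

1) 0.0ms=0b +1139.241ms=3/2b
2) 1139.241ms=3/2b +284.81ms=3/8b
3) 1424.051ms=15/8b +284.81ms=3/8b
4) 1708.861ms=9/4b +569.62ms=3/4b
5) 2278.481ms=3b +1139.241ms=3/2b
6) 3417.722ms=9/2b +379.747ms=1/2b
7) 3797.468ms=5b +379.747ms=1/2b
8) 4177.215ms=11/2b +379.747ms=1/2b
Σ=6b of 6 (79bpm 3/4) — PASS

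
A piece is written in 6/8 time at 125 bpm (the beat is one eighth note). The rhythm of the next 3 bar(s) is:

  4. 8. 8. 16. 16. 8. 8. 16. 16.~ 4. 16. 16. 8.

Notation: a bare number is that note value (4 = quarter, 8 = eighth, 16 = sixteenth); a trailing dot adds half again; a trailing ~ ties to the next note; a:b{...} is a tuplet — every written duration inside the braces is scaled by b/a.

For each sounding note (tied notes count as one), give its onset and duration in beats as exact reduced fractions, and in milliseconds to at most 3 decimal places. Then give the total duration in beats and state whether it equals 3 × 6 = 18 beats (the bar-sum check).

1) 0.0ms=0b +1440.0ms=3b
2) 1440.0ms=3b +720.0ms=3/2b
3) 2160.0ms=9/2b +720.0ms=3/2b
4) 2880.0ms=6b +360.0ms=3/4b
5) 3240.0ms=27/4b +360.0ms=3/4b
6) 3600.0ms=15/2b +720.0ms=3/2b
7) 4320.0ms=9b +720.0ms=3/2b
8) 5040.0ms=21/2b +360.0ms=3/4b
9) 5400.0ms=45/4b +1800.0ms=15/4b
10) 7200.0ms=15b +360.0ms=3/4b
11) 7560.0ms=63/4b +360.0ms=3/4b
12) 7920.0ms=33/2b +720.0ms=3/2b
Σ=18b of 18 (125bpm 6/8) — PASS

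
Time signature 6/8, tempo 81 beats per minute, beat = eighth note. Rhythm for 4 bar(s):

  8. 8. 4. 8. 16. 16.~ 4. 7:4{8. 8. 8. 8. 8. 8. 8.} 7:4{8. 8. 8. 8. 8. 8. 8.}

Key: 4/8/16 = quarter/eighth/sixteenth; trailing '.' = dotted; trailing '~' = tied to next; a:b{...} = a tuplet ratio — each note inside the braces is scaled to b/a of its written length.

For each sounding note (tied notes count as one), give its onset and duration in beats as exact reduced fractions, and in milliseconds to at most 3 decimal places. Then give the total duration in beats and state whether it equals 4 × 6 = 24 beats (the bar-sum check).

1) 0.0ms=0b +1111.111ms=3/2b
2) 1111.111ms=3/2b +1111.111ms=3/2b
3) 2222.222ms=3b +2222.222ms=3b
4) 4444.444ms=6b +1111.111ms=3/2b
5) 5555.556ms=15/2b +555.556ms=3/4b
6) 6111.111ms=33/4b +2777.778ms=15/4b
7) 8888.889ms=12b +634.921ms=6/7b
8) 9523.81ms=90/7b +634.921ms=6/7b
9) 10158.73ms=96/7b +634.921ms=6/7b
10) 10793.651ms=102/7b +634.921ms=6/7b
11) 11428.571ms=108/7b +634.921ms=6/7b
12) 12063.492ms=114/7b +634.921ms=6/7b
13) 12698.413ms=120/7b +634.921ms=6/7b
14) 13333.333ms=18b +634.921ms=6/7b
15) 13968.254ms=132/7b +634.921ms=6/7b
16) 14603.175ms=138/7b +634.921ms=6/7b
17) 15238.095ms=144/7b +634.921ms=6/7b
18) 15873.016ms=150/7b +634.921ms=6/7b
19) 16507.937ms=156/7b +634.921ms=6/7b
20) 17142.857ms=162/7b +634.921ms=6/7b
Σ=24b of 24 (81bpm 6/8) — PASS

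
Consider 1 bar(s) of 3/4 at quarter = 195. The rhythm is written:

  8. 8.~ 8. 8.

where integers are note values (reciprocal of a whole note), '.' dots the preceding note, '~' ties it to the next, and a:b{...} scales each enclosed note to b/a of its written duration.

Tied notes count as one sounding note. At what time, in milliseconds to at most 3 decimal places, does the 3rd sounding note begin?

note 3 onset = 9/4b = 692.308ms

1. 0.0ms @ 0 + 230.769ms (3/4)
2. 230.769ms @ 3/4 + 461.538ms (3/2)
3. 692.308ms @ 9/4 + 230.769ms (3/4)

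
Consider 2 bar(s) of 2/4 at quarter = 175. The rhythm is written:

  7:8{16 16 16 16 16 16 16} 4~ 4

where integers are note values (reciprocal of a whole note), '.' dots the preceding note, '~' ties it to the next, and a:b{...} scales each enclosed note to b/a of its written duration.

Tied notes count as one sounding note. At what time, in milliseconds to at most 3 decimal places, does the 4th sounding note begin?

note 4 onset = 6/7b = 293.878ms

1. 0.0ms @ 0 + 97.959ms (2/7)
2. 97.959ms @ 2/7 + 97.959ms (2/7)
3. 195.918ms @ 4/7 + 97.959ms (2/7)
4. 293.878ms @ 6/7 + 97.959ms (2/7)
5. 391.837ms @ 8/7 + 97.959ms (2/7)
6. 489.796ms @ 10/7 + 97.959ms (2/7)
7. 587.755ms @ 12/7 + 97.959ms (2/7)
8. 685.714ms @ 2 + 685.714ms (2)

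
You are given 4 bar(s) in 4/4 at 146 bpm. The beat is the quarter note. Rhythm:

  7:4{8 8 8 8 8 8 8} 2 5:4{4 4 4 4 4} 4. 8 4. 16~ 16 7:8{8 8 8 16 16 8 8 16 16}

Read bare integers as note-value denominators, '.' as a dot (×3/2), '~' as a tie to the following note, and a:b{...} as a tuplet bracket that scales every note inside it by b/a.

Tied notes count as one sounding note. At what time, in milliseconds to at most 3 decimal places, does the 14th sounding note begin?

1. 0.0ms @ 0 + 117.417ms (2/7)
2. 117.417ms @ 2/7 + 117.417ms (2/7)
3. 234.834ms @ 4/7 + 117.417ms (2/7)
4. 352.25ms @ 6/7 + 117.417ms (2/7)
5. 469.667ms @ 8/7 + 117.417ms (2/7)
6. 587.084ms @ 10/7 + 117.417ms (2/7)
7. 704.501ms @ 12/7 + 117.417ms (2/7)
8. 821.918ms @ 2 + 821.918ms (2)
9. 1643.836ms @ 4 + 328.767ms (4/5)
10. 1972.603ms @ 24/5 + 328.767ms (4/5)
11. 2301.37ms @ 28/5 + 328.767ms (4/5)
12. 2630.137ms @ 32/5 + 328.767ms (4/5)
13. 2958.904ms @ 36/5 + 328.767ms (4/5)
14. 3287.671ms @ 8 + 616.438ms (3/2)
15. 3904.11ms @ 19/2 + 205.479ms (1/2)
16. 4109.589ms @ 10 + 616.438ms (3/2)
17. 4726.027ms @ 23/2 + 205.479ms (1/2)
18. 4931.507ms @ 12 + 234.834ms (4/7)
19. 5166.341ms @ 88/7 + 234.834ms (4/7)
20. 5401.174ms @ 92/7 + 234.834ms (4/7)
21. 5636.008ms @ 96/7 + 117.417ms (2/7)
22. 5753.425ms @ 14 + 117.417ms (2/7)
23. 5870.841ms @ 100/7 + 234.834ms (4/7)
24. 6105.675ms @ 104/7 + 234.834ms (4/7)
25. 6340.509ms @ 108/7 + 117.417ms (2/7)
26. 6457.926ms @ 110/7 + 117.417ms (2/7)

note 14 onset = 8b = 3287.671ms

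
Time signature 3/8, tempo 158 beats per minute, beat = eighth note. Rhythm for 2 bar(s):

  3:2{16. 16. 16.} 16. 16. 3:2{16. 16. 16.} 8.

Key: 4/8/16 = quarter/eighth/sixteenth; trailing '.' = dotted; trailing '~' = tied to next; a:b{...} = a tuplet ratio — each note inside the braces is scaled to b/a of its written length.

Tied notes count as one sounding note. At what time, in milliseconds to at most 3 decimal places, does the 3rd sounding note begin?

1. 0.0ms @ 0 + 189.873ms (1/2)
2. 189.873ms @ 1/2 + 189.873ms (1/2)
3. 379.747ms @ 1 + 189.873ms (1/2)
4. 569.62ms @ 3/2 + 284.81ms (3/4)
5. 854.43ms @ 9/4 + 284.81ms (3/4)
6. 1139.241ms @ 3 + 189.873ms (1/2)
7. 1329.114ms @ 7/2 + 189.873ms (1/2)
8. 1518.987ms @ 4 + 189.873ms (1/2)
9. 1708.861ms @ 9/2 + 569.62ms (3/2)

note 3 onset = 1b = 379.747ms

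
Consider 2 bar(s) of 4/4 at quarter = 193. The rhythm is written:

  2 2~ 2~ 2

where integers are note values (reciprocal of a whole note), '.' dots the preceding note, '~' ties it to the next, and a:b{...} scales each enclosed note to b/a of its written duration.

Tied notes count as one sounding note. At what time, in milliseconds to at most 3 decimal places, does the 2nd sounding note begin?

1. 0.0ms @ 0 + 621.762ms (2)
2. 621.762ms @ 2 + 1865.285ms (6)

note 2 onset = 2b = 621.762ms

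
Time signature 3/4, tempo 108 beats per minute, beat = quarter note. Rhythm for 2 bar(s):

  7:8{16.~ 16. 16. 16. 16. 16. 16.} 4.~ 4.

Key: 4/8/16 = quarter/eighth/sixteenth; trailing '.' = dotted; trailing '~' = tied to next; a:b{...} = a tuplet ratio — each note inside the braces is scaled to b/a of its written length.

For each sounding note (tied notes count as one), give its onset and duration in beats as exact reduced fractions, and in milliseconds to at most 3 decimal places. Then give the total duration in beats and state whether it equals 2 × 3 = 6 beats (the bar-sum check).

1) 0.0ms=0b +476.19ms=6/7b
2) 476.19ms=6/7b +238.095ms=3/7b
3) 714.286ms=9/7b +238.095ms=3/7b
4) 952.381ms=12/7b +238.095ms=3/7b
5) 1190.476ms=15/7b +238.095ms=3/7b
6) 1428.571ms=18/7b +238.095ms=3/7b
7) 1666.667ms=3b +1666.667ms=3b
Σ=6b of 6 (108bpm 3/4) — PASS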